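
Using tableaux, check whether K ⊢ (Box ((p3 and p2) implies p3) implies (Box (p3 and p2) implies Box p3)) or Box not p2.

Valid

Tableau for the negation not ((Box ((p3 and p2) implies p3) implies (Box (p3 and p2) implies Box p3)) or Box not p2):
1. not ((Box ((p3 and p2) implies p3) implies (Box (p3 and p2) implies Box p3)) or Box not p2), 0
2. not (Box ((p3 and p2) implies p3) implies (Box (p3 and p2) implies Box p3)), 0
3. not Box not p2, 0
4. Box ((p3 and p2) implies p3), 0
5. not (Box (p3 and p2) implies Box p3), 0
6. Box (p3 and p2), 0
7. not Box p3, 0
8. p2, 1
9. (p3 and p2) implies p3, 1
10. p3 and p2, 1
11. p3, 1
12. not p3, 2
13. (p3 and p2) implies p3, 2
14. p3 and p2, 2
15. p3, 2
16. p2, 2
Accessibility: 0R1, 0R2
Branch closes: p3 and not p3 both at 2.
Every branch of the negation's tableau closes; the branch above is one of them.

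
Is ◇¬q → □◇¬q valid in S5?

Valid

Tableau for the negation ¬(◇¬q → □◇¬q):
1. ¬(◇¬q → □◇¬q), u
2. ◇¬q, u
3. ¬□◇¬q, u
4. ¬q, v
5. ¬◇¬q, w
6. q, u
7. q, v
Accessibility: uRu, uRv, uRw, vRu, vRv, vRw, wRu, wRv, wRw
Branch closes: q and ¬q both at v.
Every branch of the negation's tableau closes; the branch above is one of them.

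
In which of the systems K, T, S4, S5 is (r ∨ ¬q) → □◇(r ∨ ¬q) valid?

S4-tableau for the negation ¬((r ∨ ¬q) → □◇(r ∨ ¬q)):
1. ¬((r ∨ ¬q) → □◇(r ∨ ¬q)), 0
2. r ∨ ¬q, 0   [¬→-rule on 1]
3. ¬□◇(r ∨ ¬q), 0   [¬→-rule on 1]
4. ¬q, 0   [∨-rule on 2 (branches; this branch)]
5. ¬◇(r ∨ ¬q), 1   [¬□-rule on 3: fresh world 1, 0R1]
6. ¬(r ∨ ¬q), 1   [¬◇-rule on 5 via 1R1]
7. ¬r, 1   [¬∨-rule on 6]
8. q, 1   [¬∨-rule on 6]
Accessibility: 0R0, 0R1, 1R1
Complete open branch: countermodel on an S4-frame, so not valid in S4, nor in K, T (the same frame is also a K-frame and a T-frame).
S5-tableau for the negation ¬((r ∨ ¬q) → □◇(r ∨ ¬q)):
1. ¬((r ∨ ¬q) → □◇(r ∨ ¬q)), 0
2. r ∨ ¬q, 0   [¬→-rule on 1]
3. ¬□◇(r ∨ ¬q), 0   [¬→-rule on 1]
4. ¬q, 0   [∨-rule on 2 (branches; this branch)]
5. ¬◇(r ∨ ¬q), 1   [¬□-rule on 3: fresh world 1, 0R1]
6. ¬(r ∨ ¬q), 0   [¬◇-rule on 5 via 1R0]
7. ¬r, 0   [¬∨-rule on 6]
8. q, 0   [¬∨-rule on 6]
Accessibility: 0R0, 0R1, 1R0, 1R1
Branch closes: q and ¬q both at 0.
Every branch closes (one shown): valid in S5.

S5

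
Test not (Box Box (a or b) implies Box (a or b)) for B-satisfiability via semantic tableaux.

Unsatisfiable

1. not (Box Box (a or b) implies Box (a or b)), 0
2. Box Box (a or b), 0
3. not Box (a or b), 0
4. Box (a or b), 0
5. a or b, 0
6. b, 0
7. not (a or b), 1
8. not a, 1
9. not b, 1
10. Box (a or b), 1
11. a or b, 1
12. b, 1
Accessibility: 0R0, 0R1, 1R0, 1R1
Branch closes: b and not b both at 1.
(One branch shown.) All branches close.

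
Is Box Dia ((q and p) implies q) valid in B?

Tableau for the negation not Box Dia ((q and p) implies q):
1. not Box Dia ((q and p) implies q), w0
2. not Dia ((q and p) implies q), w1
3. not ((q and p) implies q), w0
4. q and p, w0
5. not q, w0
6. q, w0
7. p, w0
Accessibility: w0Rw0, w0Rw1, w1Rw0, w1Rw1
Branch closes: q and not q both at w0.
Every branch of the negation's tableau closes; the branch above is one of them.

Valid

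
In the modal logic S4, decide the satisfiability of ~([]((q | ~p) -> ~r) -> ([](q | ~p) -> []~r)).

1. ~([]((q | ~p) -> ~r) -> ([](q | ~p) -> []~r)), 0
2. []((q | ~p) -> ~r), 0
3. ~([](q | ~p) -> []~r), 0
4. [](q | ~p), 0
5. ~[]~r, 0
6. (q | ~p) -> ~r, 0
7. q | ~p, 0
8. ~r, 0
9. ~p, 0
10. r, 1
11. (q | ~p) -> ~r, 1
12. q | ~p, 1
13. ~(q | ~p), 1
14. ~q, 1
15. p, 1
16. ~p, 1
Accessibility: 0R0, 0R1, 1R1
Branch closes: p and ~p both at 1.
All branches of the tableau close; one closing branch shown above.

Unsatisfiable (every branch closes)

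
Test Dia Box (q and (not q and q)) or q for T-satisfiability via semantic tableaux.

1. Dia Box (q and (not q and q)) or q, u
2. q, u
Accessibility: uRu

Satisfiable (open branch found)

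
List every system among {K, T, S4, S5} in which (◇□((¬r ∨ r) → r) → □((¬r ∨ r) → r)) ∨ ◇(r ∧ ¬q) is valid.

S4-tableau for the negation ¬((◇□((¬r ∨ r) → r) → □((¬r ∨ r) → r)) ∨ ◇(r ∧ ¬q)):
1. ¬((◇□((¬r ∨ r) → r) → □((¬r ∨ r) → r)) ∨ ◇(r ∧ ¬q)), w0
2. ¬(◇□((¬r ∨ r) → r) → □((¬r ∨ r) → r)), w0
3. ¬◇(r ∧ ¬q), w0
4. ◇□((¬r ∨ r) → r), w0
5. ¬□((¬r ∨ r) → r), w0
6. ¬(r ∧ ¬q), w0
7. q, w0
8. □((¬r ∨ r) → r), w1
9. ¬(r ∧ ¬q), w1
10. (¬r ∨ r) → r, w1
11. q, w1
12. r, w1
13. ¬((¬r ∨ r) → r), w2
14. ¬r ∨ r, w2
15. ¬r, w2
16. ¬(r ∧ ¬q), w2
17. q, w2
Accessibility: w0Rw0, w0Rw1, w0Rw2, w1Rw1, w2Rw2
Complete open branch: countermodel on an S4-frame, so not valid in S4, nor in K, T (the same frame is also a K-frame and a T-frame).
S5-tableau for the negation ¬((◇□((¬r ∨ r) → r) → □((¬r ∨ r) → r)) ∨ ◇(r ∧ ¬q)):
1. ¬((◇□((¬r ∨ r) → r) → □((¬r ∨ r) → r)) ∨ ◇(r ∧ ¬q)), w0
2. ¬(◇□((¬r ∨ r) → r) → □((¬r ∨ r) → r)), w0
3. ¬◇(r ∧ ¬q), w0
4. ◇□((¬r ∨ r) → r), w0
5. ¬□((¬r ∨ r) → r), w0
6. ¬(r ∧ ¬q), w0
7. q, w0
8. □((¬r ∨ r) → r), w1
9. ¬(r ∧ ¬q), w1
10. (¬r ∨ r) → r, w0
11. (¬r ∨ r) → r, w1
12. q, w1
13. r, w0
14. r, w1
15. ¬((¬r ∨ r) → r), w2
16. ¬r ∨ r, w2
17. ¬r, w2
18. ¬(r ∧ ¬q), w2
19. (¬r ∨ r) → r, w2
20. q, w2
21. ¬(¬r ∨ r), w2
22. r, w2
Accessibility: w0Rw0, w0Rw1, w0Rw2, w1Rw0, w1Rw1, w1Rw2, w2Rw0, w2Rw1, w2Rw2
Branch closes: r and ¬r both at w2.
Every branch closes (one shown): valid in S5.

S5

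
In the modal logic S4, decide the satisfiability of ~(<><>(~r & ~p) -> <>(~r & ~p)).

Unsatisfiable (every branch closes)

1. ~(<><>(~r & ~p) -> <>(~r & ~p)), u
2. <><>(~r & ~p), u
3. ~<>(~r & ~p), u
4. ~(~r & ~p), u
5. p, u
6. <>(~r & ~p), v
7. ~(~r & ~p), v
8. p, v
9. ~r & ~p, w
10. ~r, w
11. ~p, w
12. ~(~r & ~p), w
13. p, w
Accessibility: uRu, uRv, uRw, vRv, vRw, wRw
Branch closes: p and ~p both at w.
All branches of the tableau close; one closing branch shown above.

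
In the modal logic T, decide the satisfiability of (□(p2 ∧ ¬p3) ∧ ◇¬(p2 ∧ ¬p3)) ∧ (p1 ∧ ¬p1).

1. (□(p2 ∧ ¬p3) ∧ ◇¬(p2 ∧ ¬p3)) ∧ (p1 ∧ ¬p1), u
2. □(p2 ∧ ¬p3) ∧ ◇¬(p2 ∧ ¬p3), u   [∧-rule on 1]
3. p1 ∧ ¬p1, u   [∧-rule on 1]
4. □(p2 ∧ ¬p3), u   [∧-rule on 2]
5. ◇¬(p2 ∧ ¬p3), u   [∧-rule on 2]
6. p1, u   [∧-rule on 3]
7. ¬p1, u   [∧-rule on 3]
Accessibility: uRu
Branch closes: p1 and ¬p1 both at u.
Every branch closes; the branch above is one of them.

Unsatisfiable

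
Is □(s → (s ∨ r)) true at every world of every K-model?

Valid in K

Tableau for the negation ¬□(s → (s ∨ r)):
1. ¬□(s → (s ∨ r)), u
2. ¬(s → (s ∨ r)), v
3. s, v
4. ¬(s ∨ r), v
5. ¬s, v
6. ¬r, v
Accessibility: uRv
Branch closes: s and ¬s both at v.
Every branch of the negation's tableau closes; the branch above is one of them.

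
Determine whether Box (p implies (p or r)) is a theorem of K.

Valid in K

Tableau for the negation not Box (p implies (p or r)):
1. not Box (p implies (p or r)), u
2. not (p implies (p or r)), v   [neg-Box-rule on 1: fresh world v, uRv]
3. p, v   [neg-implies-rule on 2]
4. not (p or r), v   [neg-implies-rule on 2]
5. not p, v   [neg-or-rule on 4]
6. not r, v   [neg-or-rule on 4]
Accessibility: uRv
Branch closes: p and not p both at v.
All branches of the negation close; one closing branch shown above.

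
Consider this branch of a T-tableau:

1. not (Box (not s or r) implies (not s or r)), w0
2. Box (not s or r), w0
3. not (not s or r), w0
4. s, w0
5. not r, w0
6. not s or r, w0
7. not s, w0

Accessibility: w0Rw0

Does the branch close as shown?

Closed

Both s and not s appear at w0.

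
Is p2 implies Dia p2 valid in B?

Tableau for the negation not (p2 implies Dia p2):
1. not (p2 implies Dia p2), 0
2. p2, 0
3. not Dia p2, 0
4. not p2, 0
Accessibility: 0R0
Branch closes: p2 and not p2 both at 0.
All branches of the negation close; one closing branch shown above.

Yes, valid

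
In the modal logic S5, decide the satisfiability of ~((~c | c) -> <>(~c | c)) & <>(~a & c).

Unsatisfiable

1. ~((~c | c) -> <>(~c | c)) & <>(~a & c), u
2. ~((~c | c) -> <>(~c | c)), u
3. <>(~a & c), u
4. ~c | c, u
5. ~<>(~c | c), u
6. ~(~c | c), u
7. c, u
8. ~c, u
Accessibility: uRu
Branch closes: c and ~c both at u.
(One branch shown.) All branches close.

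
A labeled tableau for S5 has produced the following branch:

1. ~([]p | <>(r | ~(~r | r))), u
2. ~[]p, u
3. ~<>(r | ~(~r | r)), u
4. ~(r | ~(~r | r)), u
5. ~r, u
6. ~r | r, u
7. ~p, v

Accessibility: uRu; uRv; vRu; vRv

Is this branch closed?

Not closed

No atom appears with both signs at the same world.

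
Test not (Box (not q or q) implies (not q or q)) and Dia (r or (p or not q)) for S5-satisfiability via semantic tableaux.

1. not (Box (not q or q) implies (not q or q)) and Dia (r or (p or not q)), u
2. not (Box (not q or q) implies (not q or q)), u   [and-rule on 1]
3. Dia (r or (p or not q)), u   [and-rule on 1]
4. Box (not q or q), u   [neg-implies-rule on 2]
5. not (not q or q), u   [neg-implies-rule on 2]
6. q, u   [neg-or-rule on 5]
7. not q, u   [neg-or-rule on 5]
Accessibility: uRu
Branch closes: q and not q both at u.
Every branch closes; the branch above is one of them.

Unsatisfiable (every branch closes)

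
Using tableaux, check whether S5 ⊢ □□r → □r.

Valid

Tableau for the negation ¬(□□r → □r):
1. ¬(□□r → □r), u
2. □□r, u
3. ¬□r, u
4. □r, u
5. r, u
6. ¬r, v
7. □r, v
8. r, v
Accessibility: uRu, uRv, vRu, vRv
Branch closes: r and ¬r both at v.
Every branch of the negation's tableau closes; the branch above is one of them.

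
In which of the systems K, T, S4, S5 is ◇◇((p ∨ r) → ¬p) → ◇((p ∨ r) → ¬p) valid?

T-tableau for the negation ¬(◇◇((p ∨ r) → ¬p) → ◇((p ∨ r) → ¬p)):
1. ¬(◇◇((p ∨ r) → ¬p) → ◇((p ∨ r) → ¬p)), w0
2. ◇◇((p ∨ r) → ¬p), w0   [¬→-rule on 1]
3. ¬◇((p ∨ r) → ¬p), w0   [¬→-rule on 1]
4. ¬((p ∨ r) → ¬p), w0   [¬◇-rule on 3 via w0Rw0]
5. p ∨ r, w0   [¬→-rule on 4]
6. p, w0   [¬→-rule on 4]
7. r, w0   [∨-rule on 5 (branches; this branch)]
8. ◇((p ∨ r) → ¬p), w1   [◇-rule on 2: fresh world w1, w0Rw1]
9. ¬((p ∨ r) → ¬p), w1   [¬◇-rule on 3 via w0Rw1]
10. p ∨ r, w1   [¬→-rule on 9]
11. p, w1   [¬→-rule on 9]
12. r, w1   [∨-rule on 10 (branches; this branch)]
13. (p ∨ r) → ¬p, w2   [◇-rule on 8: fresh world w2, w1Rw2]
14. ¬p, w2   [→-rule on 13 (branches; this branch)]
Accessibility: w0Rw0, w0Rw1, w1Rw1, w1Rw2, w2Rw2
Complete open branch: countermodel on a T-frame, so not valid in T, nor in K (the same frame is also a K-frame).
S4-tableau for the negation ¬(◇◇((p ∨ r) → ¬p) → ◇((p ∨ r) → ¬p)):
1. ¬(◇◇((p ∨ r) → ¬p) → ◇((p ∨ r) → ¬p)), w0
2. ◇◇((p ∨ r) → ¬p), w0   [¬→-rule on 1]
3. ¬◇((p ∨ r) → ¬p), w0   [¬→-rule on 1]
4. ¬((p ∨ r) → ¬p), w0   [¬◇-rule on 3 via w0Rw0]
5. p ∨ r, w0   [¬→-rule on 4]
6. p, w0   [¬→-rule on 4]
7. r, w0   [∨-rule on 5 (branches; this branch)]
8. ◇((p ∨ r) → ¬p), w1   [◇-rule on 2: fresh world w1, w0Rw1]
9. ¬((p ∨ r) → ¬p), w1   [¬◇-rule on 3 via w0Rw1]
10. p ∨ r, w1   [¬→-rule on 9]
11. p, w1   [¬→-rule on 9]
12. r, w1   [∨-rule on 10 (branches; this branch)]
13. (p ∨ r) → ¬p, w2   [◇-rule on 8: fresh world w2, w1Rw2]
14. ¬((p ∨ r) → ¬p), w2   [¬◇-rule on 3 via w0Rw2]
15. p ∨ r, w2   [¬→-rule on 14]
16. p, w2   [¬→-rule on 14]
17. ¬(p ∨ r), w2   [→-rule on 13 (branches; this branch)]
18. ¬p, w2   [¬∨-rule on 17]
19. ¬r, w2   [¬∨-rule on 17]
Accessibility: w0Rw0, w0Rw1, w0Rw2, w1Rw1, w1Rw2, w2Rw2
Branch closes: p and ¬p both at w2.
Every branch closes (one shown): valid in S4, hence also in S5 (every theorem of S4 is a theorem of S5).

S4, S5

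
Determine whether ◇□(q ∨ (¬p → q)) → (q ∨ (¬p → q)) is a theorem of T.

Tableau for the negation ¬(◇□(q ∨ (¬p → q)) → (q ∨ (¬p → q))):
1. ¬(◇□(q ∨ (¬p → q)) → (q ∨ (¬p → q))), w0
2. ◇□(q ∨ (¬p → q)), w0
3. ¬(q ∨ (¬p → q)), w0
4. ¬q, w0
5. ¬(¬p → q), w0
6. ¬p, w0
7. □(q ∨ (¬p → q)), w1
8. q ∨ (¬p → q), w1
9. ¬p → q, w1
10. q, w1
Accessibility: w0Rw0, w0Rw1, w1Rw1
The negation has an open branch (countermodel exists).

Not valid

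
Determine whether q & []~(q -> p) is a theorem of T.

Invalid (countermodel exists)

Tableau for the negation ~(q & []~(q -> p)):
1. ~(q & []~(q -> p)), u
2. ~[]~(q -> p), u
3. q -> p, v
4. p, v
Accessibility: uRu, uRv, vRv
The negation has an open branch (countermodel exists).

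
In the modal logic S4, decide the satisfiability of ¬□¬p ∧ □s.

Yes, satisfiable

1. ¬□¬p ∧ □s, 0
2. ¬□¬p, 0
3. □s, 0
4. s, 0
5. p, 1
6. s, 1
Accessibility: 0R0, 0R1, 1R1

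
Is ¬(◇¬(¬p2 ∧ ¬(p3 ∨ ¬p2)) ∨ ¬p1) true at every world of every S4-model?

Tableau for the negation ◇¬(¬p2 ∧ ¬(p3 ∨ ¬p2)) ∨ ¬p1:
1. ◇¬(¬p2 ∧ ¬(p3 ∨ ¬p2)) ∨ ¬p1, w0
2. ¬p1, w0
Accessibility: w0Rw0
The negation has an open branch (countermodel exists).

No, not valid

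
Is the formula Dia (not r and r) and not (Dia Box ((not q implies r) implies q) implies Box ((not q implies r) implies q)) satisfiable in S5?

No, unsatisfiable

1. Dia (not r and r) and not (Dia Box ((not q implies r) implies q) implies Box ((not q implies r) implies q)), 0
2. Dia (not r and r), 0
3. not (Dia Box ((not q implies r) implies q) implies Box ((not q implies r) implies q)), 0
4. Dia Box ((not q implies r) implies q), 0
5. not Box ((not q implies r) implies q), 0
6. not r and r, 1
7. not r, 1
8. r, 1
Accessibility: 0R0, 0R1, 1R0, 1R1
Branch closes: r and not r both at 1.
(One branch shown.) All branches close.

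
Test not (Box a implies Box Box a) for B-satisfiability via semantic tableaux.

1. not (Box a implies Box Box a), u
2. Box a, u
3. not Box Box a, u
4. a, u
5. not Box a, v
6. a, v
7. not a, w
Accessibility: uRu, uRv, vRu, vRv, vRw, wRv, wRw

Satisfiable (open branch found)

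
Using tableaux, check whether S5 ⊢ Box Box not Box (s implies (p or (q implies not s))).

Not valid

Tableau for the negation not Box Box not Box (s implies (p or (q implies not s))):
1. not Box Box not Box (s implies (p or (q implies not s))), w0
2. not Box not Box (s implies (p or (q implies not s))), w1
3. Box (s implies (p or (q implies not s))), w2
4. s implies (p or (q implies not s)), w0
5. s implies (p or (q implies not s)), w1
6. s implies (p or (q implies not s)), w2
7. p or (q implies not s), w0
8. p or (q implies not s), w1
9. p or (q implies not s), w2
10. q implies not s, w0
11. q implies not s, w1
12. q implies not s, w2
13. not s, w0
14. not s, w1
15. not s, w2
Accessibility: w0Rw0, w0Rw1, w0Rw2, w1Rw0, w1Rw1, w1Rw2, w2Rw0, w2Rw1, w2Rw2
The negation has an open branch (countermodel exists).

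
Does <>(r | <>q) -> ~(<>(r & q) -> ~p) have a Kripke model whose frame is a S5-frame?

1. <>(r | <>q) -> ~(<>(r & q) -> ~p), w0
2. ~(<>(r & q) -> ~p), w0
3. <>(r & q), w0
4. p, w0
5. r & q, w1
6. r, w1
7. q, w1
Accessibility: w0Rw0, w0Rw1, w1Rw0, w1Rw1

Satisfiable (open branch found)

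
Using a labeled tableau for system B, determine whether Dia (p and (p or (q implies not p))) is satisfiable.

1. Dia (p and (p or (q implies not p))), u
2. p and (p or (q implies not p)), v
3. p, v
4. p or (q implies not p), v
5. q implies not p, v
6. not q, v
Accessibility: uRu, uRv, vRu, vRv

Satisfiable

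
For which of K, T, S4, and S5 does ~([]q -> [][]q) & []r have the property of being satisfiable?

K, T

S4-tableau for the formula:
1. ~([]q -> [][]q) & []r, w0
2. ~([]q -> [][]q), w0
3. []r, w0
4. []q, w0
5. ~[][]q, w0
6. r, w0
7. q, w0
8. ~[]q, w1
9. r, w1
10. q, w1
11. ~q, w2
12. r, w2
13. q, w2
Accessibility: w0Rw0, w0Rw1, w0Rw2, w1Rw1, w1Rw2, w2Rw2
Branch closes: q and ~q both at w2.
Every branch closes (one shown): unsatisfiable in S4, hence also in S5 (every S5-frame is an S4-frame).
T-tableau for the formula:
1. ~([]q -> [][]q) & []r, w0
2. ~([]q -> [][]q), w0
3. []r, w0
4. []q, w0
5. ~[][]q, w0
6. r, w0
7. q, w0
8. ~[]q, w1
9. r, w1
10. q, w1
11. ~q, w2
Accessibility: w0Rw0, w0Rw1, w1Rw1, w1Rw2, w2Rw2
Complete open branch: satisfiable in T, hence also in K (this T-model is also a K-model).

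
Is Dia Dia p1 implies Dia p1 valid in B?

Tableau for the negation not (Dia Dia p1 implies Dia p1):
1. not (Dia Dia p1 implies Dia p1), u
2. Dia Dia p1, u
3. not Dia p1, u
4. not p1, u
5. Dia p1, v
6. not p1, v
7. p1, w
Accessibility: uRu, uRv, vRu, vRv, vRw, wRv, wRw
The negation has an open branch (countermodel exists).

No, not valid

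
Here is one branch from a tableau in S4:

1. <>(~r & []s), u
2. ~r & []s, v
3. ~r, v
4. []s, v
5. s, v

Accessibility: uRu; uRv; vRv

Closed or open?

No, open

No atom appears with both signs at the same world.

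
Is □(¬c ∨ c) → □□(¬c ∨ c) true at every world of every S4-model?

Tableau for the negation ¬(□(¬c ∨ c) → □□(¬c ∨ c)):
1. ¬(□(¬c ∨ c) → □□(¬c ∨ c)), u
2. □(¬c ∨ c), u
3. ¬□□(¬c ∨ c), u
4. ¬c ∨ c, u
5. c, u
6. ¬□(¬c ∨ c), v
7. ¬c ∨ c, v
8. c, v
9. ¬(¬c ∨ c), w
10. c, w
11. ¬c, w
Accessibility: uRu, uRv, uRw, vRv, vRw, wRw
Branch closes: c and ¬c both at w.
All branches of the negation close; one closing branch shown above.

Valid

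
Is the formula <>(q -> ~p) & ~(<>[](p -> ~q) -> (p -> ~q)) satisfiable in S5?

No, unsatisfiable

1. <>(q -> ~p) & ~(<>[](p -> ~q) -> (p -> ~q)), u
2. <>(q -> ~p), u
3. ~(<>[](p -> ~q) -> (p -> ~q)), u
4. <>[](p -> ~q), u
5. ~(p -> ~q), u
6. p, u
7. q, u
8. q -> ~p, v
9. ~p, v
10. [](p -> ~q), w
11. p -> ~q, u
12. p -> ~q, v
13. p -> ~q, w
14. ~q, u
Accessibility: uRu, uRv, uRw, vRu, vRv, vRw, wRu, wRv, wRw
Branch closes: q and ~q both at u.
(One branch shown.) All branches close.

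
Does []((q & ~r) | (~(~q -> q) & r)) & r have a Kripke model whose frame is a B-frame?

Satisfiable

1. []((q & ~r) | (~(~q -> q) & r)) & r, 0
2. []((q & ~r) | (~(~q -> q) & r)), 0   [&-rule on 1]
3. r, 0   [&-rule on 1]
4. (q & ~r) | (~(~q -> q) & r), 0   [[]-rule on 2 via 0R0]
5. ~(~q -> q) & r, 0   [|-rule on 4 (branches; this branch)]
6. ~(~q -> q), 0   [&-rule on 5]
7. ~q, 0   [~->-rule on 6]
Accessibility: 0R0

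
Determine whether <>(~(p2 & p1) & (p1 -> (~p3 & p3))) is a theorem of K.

Tableau for the negation ~<>(~(p2 & p1) & (p1 -> (~p3 & p3))):
1. ~<>(~(p2 & p1) & (p1 -> (~p3 & p3))), 0
The negation has an open branch (countermodel exists).

Not valid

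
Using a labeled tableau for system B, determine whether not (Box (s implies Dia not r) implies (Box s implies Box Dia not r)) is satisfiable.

1. not (Box (s implies Dia not r) implies (Box s implies Box Dia not r)), 0
2. Box (s implies Dia not r), 0
3. not (Box s implies Box Dia not r), 0
4. Box s, 0
5. not Box Dia not r, 0
6. s implies Dia not r, 0
7. s, 0
8. Dia not r, 0
9. not Dia not r, 1
10. s implies Dia not r, 1
11. s, 1
12. r, 0
13. r, 1
14. Dia not r, 1
15. not r, 2
16. s implies Dia not r, 2
17. s, 2
18. Dia not r, 2
19. not r, 3
20. r, 3
Accessibility: 0R0, 0R1, 0R2, 1R0, 1R1, 1R3, 2R0, 2R2, 3R1, 3R3
Branch closes: r and not r both at 3.
(One branch shown.) All branches close.

No, unsatisfiable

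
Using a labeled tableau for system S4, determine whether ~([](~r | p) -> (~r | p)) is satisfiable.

1. ~([](~r | p) -> (~r | p)), u
2. [](~r | p), u
3. ~(~r | p), u
4. r, u
5. ~p, u
6. ~r | p, u
7. p, u
Accessibility: uRu
Branch closes: p and ~p both at u.
(One branch shown.) All branches close.

Unsatisfiable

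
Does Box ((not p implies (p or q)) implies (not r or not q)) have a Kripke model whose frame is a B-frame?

Satisfiable

1. Box ((not p implies (p or q)) implies (not r or not q)), w0
2. (not p implies (p or q)) implies (not r or not q), w0
3. not r or not q, w0
4. not q, w0
Accessibility: w0Rw0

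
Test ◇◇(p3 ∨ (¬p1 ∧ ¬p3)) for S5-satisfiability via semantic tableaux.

1. ◇◇(p3 ∨ (¬p1 ∧ ¬p3)), u
2. ◇(p3 ∨ (¬p1 ∧ ¬p3)), v   [◇-rule on 1: fresh world v, uRv]
3. p3 ∨ (¬p1 ∧ ¬p3), w   [◇-rule on 2: fresh world w, vRw]
4. ¬p1 ∧ ¬p3, w   [∨-rule on 3 (branches; this branch)]
5. ¬p1, w   [∧-rule on 4]
6. ¬p3, w   [∧-rule on 4]
Accessibility: uRu, uRv, uRw, vRu, vRv, vRw, wRu, wRv, wRw

Yes, satisfiable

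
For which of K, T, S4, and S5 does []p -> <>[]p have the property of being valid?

T, S4, S5

T-tableau for the negation ~([]p -> <>[]p):
1. ~([]p -> <>[]p), u
2. []p, u
3. ~<>[]p, u
4. p, u
5. ~[]p, u
6. ~p, v
7. p, v
Accessibility: uRu, uRv, vRv
Branch closes: p and ~p both at v.
Every branch closes (one shown): valid in T, hence also in S4, S5 (every theorem of T is a theorem of S4 and S5).
K-tableau for the negation ~([]p -> <>[]p):
1. ~([]p -> <>[]p), u
2. []p, u
3. ~<>[]p, u
Complete open branch: countermodel on a K-frame, so not valid in K.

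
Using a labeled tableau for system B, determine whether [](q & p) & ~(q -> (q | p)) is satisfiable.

Unsatisfiable (every branch closes)

1. [](q & p) & ~(q -> (q | p)), w0
2. [](q & p), w0
3. ~(q -> (q | p)), w0
4. q, w0
5. ~(q | p), w0
6. ~q, w0
7. ~p, w0
Accessibility: w0Rw0
Branch closes: q and ~q both at w0.
(One branch shown.) All branches close.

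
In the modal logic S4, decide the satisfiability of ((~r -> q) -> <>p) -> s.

1. ((~r -> q) -> <>p) -> s, u
2. s, u
Accessibility: uRu

Satisfiable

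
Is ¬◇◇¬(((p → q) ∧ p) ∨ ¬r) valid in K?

Not valid

Tableau for the negation ◇◇¬(((p → q) ∧ p) ∨ ¬r):
1. ◇◇¬(((p → q) ∧ p) ∨ ¬r), 0
2. ◇¬(((p → q) ∧ p) ∨ ¬r), 1   [◇-rule on 1: fresh world 1, 0R1]
3. ¬(((p → q) ∧ p) ∨ ¬r), 2   [◇-rule on 2: fresh world 2, 1R2]
4. ¬((p → q) ∧ p), 2   [¬∨-rule on 3]
5. r, 2   [¬∨-rule on 3]
6. ¬p, 2   [¬∧-rule on 4 (branches; this branch)]
Accessibility: 0R1, 1R2
The negation has an open branch (countermodel exists).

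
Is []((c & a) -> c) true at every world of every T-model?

Tableau for the negation ~[]((c & a) -> c):
1. ~[]((c & a) -> c), w0
2. ~((c & a) -> c), w1   [~[]-rule on 1: fresh world w1, w0Rw1]
3. c & a, w1   [~->-rule on 2]
4. ~c, w1   [~->-rule on 2]
5. c, w1   [&-rule on 3]
6. a, w1   [&-rule on 3]
Accessibility: w0Rw0, w0Rw1, w1Rw1
Branch closes: c and ~c both at w1.
Every branch of the negation's tableau closes; the branch above is one of them.

Yes, valid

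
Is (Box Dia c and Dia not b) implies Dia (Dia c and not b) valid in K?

Tableau for the negation not ((Box Dia c and Dia not b) implies Dia (Dia c and not b)):
1. not ((Box Dia c and Dia not b) implies Dia (Dia c and not b)), u
2. Box Dia c and Dia not b, u
3. not Dia (Dia c and not b), u
4. Box Dia c, u
5. Dia not b, u
6. not b, v
7. not (Dia c and not b), v
8. Dia c, v
9. not Dia c, v
10. c, w
11. not c, w
Accessibility: uRv, vRw
Branch closes: c and not c both at w.
Every branch of the negation's tableau closes; the branch above is one of them.

Valid in K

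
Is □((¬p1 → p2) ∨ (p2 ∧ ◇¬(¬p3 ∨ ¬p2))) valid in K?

No, not valid

Tableau for the negation ¬□((¬p1 → p2) ∨ (p2 ∧ ◇¬(¬p3 ∨ ¬p2))):
1. ¬□((¬p1 → p2) ∨ (p2 ∧ ◇¬(¬p3 ∨ ¬p2))), u
2. ¬((¬p1 → p2) ∨ (p2 ∧ ◇¬(¬p3 ∨ ¬p2))), v
3. ¬(¬p1 → p2), v
4. ¬(p2 ∧ ◇¬(¬p3 ∨ ¬p2)), v
5. ¬p1, v
6. ¬p2, v
7. ¬◇¬(¬p3 ∨ ¬p2), v
Accessibility: uRv
The negation has an open branch (countermodel exists).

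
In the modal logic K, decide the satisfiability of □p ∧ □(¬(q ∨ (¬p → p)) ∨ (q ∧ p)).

Satisfiable (open branch found)

1. □p ∧ □(¬(q ∨ (¬p → p)) ∨ (q ∧ p)), 0
2. □p, 0   [∧-rule on 1]
3. □(¬(q ∨ (¬p → p)) ∨ (q ∧ p)), 0   [∧-rule on 1]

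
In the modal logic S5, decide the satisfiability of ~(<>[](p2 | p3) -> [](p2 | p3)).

1. ~(<>[](p2 | p3) -> [](p2 | p3)), w0
2. <>[](p2 | p3), w0
3. ~[](p2 | p3), w0
4. [](p2 | p3), w1
5. p2 | p3, w0
6. p2 | p3, w1
7. p3, w0
8. p3, w1
9. ~(p2 | p3), w2
10. ~p2, w2
11. ~p3, w2
12. p2 | p3, w2
13. p3, w2
Accessibility: w0Rw0, w0Rw1, w0Rw2, w1Rw0, w1Rw1, w1Rw2, w2Rw0, w2Rw1, w2Rw2
Branch closes: p3 and ~p3 both at w2.
All branches of the tableau close; one closing branch shown above.

Unsatisfiable (every branch closes)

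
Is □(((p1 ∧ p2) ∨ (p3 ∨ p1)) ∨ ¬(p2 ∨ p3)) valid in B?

Not valid

Tableau for the negation ¬□(((p1 ∧ p2) ∨ (p3 ∨ p1)) ∨ ¬(p2 ∨ p3)):
1. ¬□(((p1 ∧ p2) ∨ (p3 ∨ p1)) ∨ ¬(p2 ∨ p3)), w0
2. ¬(((p1 ∧ p2) ∨ (p3 ∨ p1)) ∨ ¬(p2 ∨ p3)), w1
3. ¬((p1 ∧ p2) ∨ (p3 ∨ p1)), w1
4. p2 ∨ p3, w1
5. ¬(p1 ∧ p2), w1
6. ¬(p3 ∨ p1), w1
7. ¬p3, w1
8. ¬p1, w1
9. p2, w1
Accessibility: w0Rw0, w0Rw1, w1Rw0, w1Rw1
The negation has an open branch (countermodel exists).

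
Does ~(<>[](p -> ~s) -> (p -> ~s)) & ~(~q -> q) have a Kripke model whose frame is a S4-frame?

1. ~(<>[](p -> ~s) -> (p -> ~s)) & ~(~q -> q), 0
2. ~(<>[](p -> ~s) -> (p -> ~s)), 0   [&-rule on 1]
3. ~(~q -> q), 0   [&-rule on 1]
4. <>[](p -> ~s), 0   [~->-rule on 2]
5. ~(p -> ~s), 0   [~->-rule on 2]
6. ~q, 0   [~->-rule on 3]
7. p, 0   [~->-rule on 5]
8. s, 0   [~->-rule on 5]
9. [](p -> ~s), 1   [<>-rule on 4: fresh world 1, 0R1]
10. p -> ~s, 1   [[]-rule on 9 via 1R1]
11. ~s, 1   [->-rule on 10 (branches; this branch)]
Accessibility: 0R0, 0R1, 1R1

Yes, satisfiable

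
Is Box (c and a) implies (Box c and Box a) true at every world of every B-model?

Valid in B

Tableau for the negation not (Box (c and a) implies (Box c and Box a)):
1. not (Box (c and a) implies (Box c and Box a)), w0
2. Box (c and a), w0   [neg-implies-rule on 1]
3. not (Box c and Box a), w0   [neg-implies-rule on 1]
4. c and a, w0   [Box-rule on 2 via w0Rw0]
5. c, w0   [and-rule on 4]
6. a, w0   [and-rule on 4]
7. not Box a, w0   [neg-and-rule on 3 (branches; this branch)]
8. not a, w1   [neg-Box-rule on 7: fresh world w1, w0Rw1]
9. c and a, w1   [Box-rule on 2 via w0Rw1]
10. c, w1   [and-rule on 9]
11. a, w1   [and-rule on 9]
Accessibility: w0Rw0, w0Rw1, w1Rw0, w1Rw1
Branch closes: a and not a both at w1.
Every branch of the negation's tableau closes; the branch above is one of them.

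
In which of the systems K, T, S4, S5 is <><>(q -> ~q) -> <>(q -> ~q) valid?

S4, S5

S4-tableau for the negation ~(<><>(q -> ~q) -> <>(q -> ~q)):
1. ~(<><>(q -> ~q) -> <>(q -> ~q)), 0
2. <><>(q -> ~q), 0
3. ~<>(q -> ~q), 0
4. ~(q -> ~q), 0
5. q, 0
6. <>(q -> ~q), 1
7. ~(q -> ~q), 1
8. q, 1
9. q -> ~q, 2
10. ~(q -> ~q), 2
11. q, 2
12. ~q, 2
Accessibility: 0R0, 0R1, 0R2, 1R1, 1R2, 2R2
Branch closes: q and ~q both at 2.
Every branch closes (one shown): valid in S4, hence also in S5 (every theorem of S4 is a theorem of S5).
T-tableau for the negation ~(<><>(q -> ~q) -> <>(q -> ~q)):
1. ~(<><>(q -> ~q) -> <>(q -> ~q)), 0
2. <><>(q -> ~q), 0
3. ~<>(q -> ~q), 0
4. ~(q -> ~q), 0
5. q, 0
6. <>(q -> ~q), 1
7. ~(q -> ~q), 1
8. q, 1
9. q -> ~q, 2
10. ~q, 2
Accessibility: 0R0, 0R1, 1R1, 1R2, 2R2
Complete open branch: countermodel on a T-frame, so not valid in T, nor in K (the same frame is also a K-frame).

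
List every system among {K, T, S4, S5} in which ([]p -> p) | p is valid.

T, S4, S5

T-tableau for the negation ~(([]p -> p) | p):
1. ~(([]p -> p) | p), 0
2. ~([]p -> p), 0
3. ~p, 0
4. []p, 0
5. p, 0
Accessibility: 0R0
Branch closes: p and ~p both at 0.
Every branch closes (one shown): valid in T, hence also in S4, S5 (every theorem of T is a theorem of S4 and S5).
K-tableau for the negation ~(([]p -> p) | p):
1. ~(([]p -> p) | p), 0
2. ~([]p -> p), 0
3. ~p, 0
4. []p, 0
Complete open branch: countermodel on a K-frame, so not valid in K.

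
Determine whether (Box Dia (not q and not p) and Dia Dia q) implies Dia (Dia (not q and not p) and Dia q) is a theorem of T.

Yes, valid

Tableau for the negation not ((Box Dia (not q and not p) and Dia Dia q) implies Dia (Dia (not q and not p) and Dia q)):
1. not ((Box Dia (not q and not p) and Dia Dia q) implies Dia (Dia (not q and not p) and Dia q)), 0
2. Box Dia (not q and not p) and Dia Dia q, 0   [neg-implies-rule on 1]
3. not Dia (Dia (not q and not p) and Dia q), 0   [neg-implies-rule on 1]
4. Box Dia (not q and not p), 0   [and-rule on 2]
5. Dia Dia q, 0   [and-rule on 2]
6. not (Dia (not q and not p) and Dia q), 0   [neg-Dia-rule on 3 via 0R0]
7. Dia (not q and not p), 0   [Box-rule on 4 via 0R0]
8. not Dia q, 0   [neg-and-rule on 6 (branches; this branch)]
9. not q, 0   [neg-Dia-rule on 8 via 0R0]
10. Dia q, 1   [Dia-rule on 5: fresh world 1, 0R1]
11. not (Dia (not q and not p) and Dia q), 1   [neg-Dia-rule on 3 via 0R1]
12. Dia (not q and not p), 1   [Box-rule on 4 via 0R1]
13. not q, 1   [neg-Dia-rule on 8 via 0R1]
14. not Dia (not q and not p), 1   [neg-and-rule on 11 (branches; this branch)]
15. not (not q and not p), 1   [neg-Dia-rule on 14 via 1R1]
16. p, 1   [neg-and-rule on 15 (branches; this branch)]
17. not q and not p, 2   [Dia-rule on 7: fresh world 2, 0R2]
18. not q, 2   [and-rule on 17]
19. not p, 2   [and-rule on 17]
20. not (Dia (not q and not p) and Dia q), 2   [neg-Dia-rule on 3 via 0R2]
21. Dia (not q and not p), 2   [Box-rule on 4 via 0R2]
22. not Dia q, 2   [neg-and-rule on 20 (branches; this branch)]
23. q, 3   [Dia-rule on 10: fresh world 3, 1R3]
24. not (not q and not p), 3   [neg-Dia-rule on 14 via 1R3]
25. p, 3   [neg-and-rule on 24 (branches; this branch)]
26. not q and not p, 4   [Dia-rule on 12: fresh world 4, 1R4]
27. not q, 4   [and-rule on 26]
28. not p, 4   [and-rule on 26]
29. not (not q and not p), 4   [neg-Dia-rule on 14 via 1R4]
30. p, 4   [neg-and-rule on 29 (branches; this branch)]
Accessibility: 0R0, 0R1, 0R2, 1R1, 1R3, 1R4, 2R2, 3R3, 4R4
Branch closes: p and not p both at 4.
Every branch of the negation's tableau closes; the branch above is one of them.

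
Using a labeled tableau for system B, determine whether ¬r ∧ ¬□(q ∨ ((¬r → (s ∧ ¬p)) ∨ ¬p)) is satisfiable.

Satisfiable

1. ¬r ∧ ¬□(q ∨ ((¬r → (s ∧ ¬p)) ∨ ¬p)), 0
2. ¬r, 0   [∧-rule on 1]
3. ¬□(q ∨ ((¬r → (s ∧ ¬p)) ∨ ¬p)), 0   [∧-rule on 1]
4. ¬(q ∨ ((¬r → (s ∧ ¬p)) ∨ ¬p)), 1   [¬□-rule on 3: fresh world 1, 0R1]
5. ¬q, 1   [¬∨-rule on 4]
6. ¬((¬r → (s ∧ ¬p)) ∨ ¬p), 1   [¬∨-rule on 4]
7. ¬(¬r → (s ∧ ¬p)), 1   [¬∨-rule on 6]
8. p, 1   [¬∨-rule on 6]
9. ¬r, 1   [¬→-rule on 7]
10. ¬(s ∧ ¬p), 1   [¬→-rule on 7]
Accessibility: 0R0, 0R1, 1R0, 1R1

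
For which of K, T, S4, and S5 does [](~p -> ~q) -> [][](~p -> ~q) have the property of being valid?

S4-tableau for the negation ~([](~p -> ~q) -> [][](~p -> ~q)):
1. ~([](~p -> ~q) -> [][](~p -> ~q)), u
2. [](~p -> ~q), u
3. ~[][](~p -> ~q), u
4. ~p -> ~q, u
5. ~q, u
6. ~[](~p -> ~q), v
7. ~p -> ~q, v
8. ~q, v
9. ~(~p -> ~q), w
10. ~p, w
11. q, w
12. ~p -> ~q, w
13. ~q, w
Accessibility: uRu, uRv, uRw, vRv, vRw, wRw
Branch closes: q and ~q both at w.
Every branch closes (one shown): valid in S4, hence also in S5 (every theorem of S4 is a theorem of S5).
T-tableau for the negation ~([](~p -> ~q) -> [][](~p -> ~q)):
1. ~([](~p -> ~q) -> [][](~p -> ~q)), u
2. [](~p -> ~q), u
3. ~[][](~p -> ~q), u
4. ~p -> ~q, u
5. ~q, u
6. ~[](~p -> ~q), v
7. ~p -> ~q, v
8. ~q, v
9. ~(~p -> ~q), w
10. ~p, w
11. q, w
Accessibility: uRu, uRv, vRv, vRw, wRw
Complete open branch: countermodel on a T-frame, so not valid in T, nor in K (the same frame is also a K-frame).

S4, S5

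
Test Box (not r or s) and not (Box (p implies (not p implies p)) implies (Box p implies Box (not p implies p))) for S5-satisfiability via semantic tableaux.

1. Box (not r or s) and not (Box (p implies (not p implies p)) implies (Box p implies Box (not p implies p))), 0
2. Box (not r or s), 0   [and-rule on 1]
3. not (Box (p implies (not p implies p)) implies (Box p implies Box (not p implies p))), 0   [and-rule on 1]
4. Box (p implies (not p implies p)), 0   [neg-implies-rule on 3]
5. not (Box p implies Box (not p implies p)), 0   [neg-implies-rule on 3]
6. Box p, 0   [neg-implies-rule on 5]
7. not Box (not p implies p), 0   [neg-implies-rule on 5]
8. not r or s, 0   [Box-rule on 2 via 0R0]
9. p implies (not p implies p), 0   [Box-rule on 4 via 0R0]
10. p, 0   [Box-rule on 6 via 0R0]
11. s, 0   [or-rule on 8 (branches; this branch)]
12. not p implies p, 0   [implies-rule on 9 (branches; this branch)]
13. not (not p implies p), 1   [neg-Box-rule on 7: fresh world 1, 0R1]
14. not p, 1   [neg-implies-rule on 13]
15. not r or s, 1   [Box-rule on 2 via 0R1]
16. p implies (not p implies p), 1   [Box-rule on 4 via 0R1]
17. p, 1   [Box-rule on 6 via 0R1]
Accessibility: 0R0, 0R1, 1R0, 1R1
Branch closes: p and not p both at 1.
All branches of the tableau close; one closing branch shown above.

Unsatisfiable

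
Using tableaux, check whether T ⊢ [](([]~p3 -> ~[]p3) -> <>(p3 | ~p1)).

Invalid (countermodel exists)

Tableau for the negation ~[](([]~p3 -> ~[]p3) -> <>(p3 | ~p1)):
1. ~[](([]~p3 -> ~[]p3) -> <>(p3 | ~p1)), 0
2. ~(([]~p3 -> ~[]p3) -> <>(p3 | ~p1)), 1   [~[]-rule on 1: fresh world 1, 0R1]
3. []~p3 -> ~[]p3, 1   [~->-rule on 2]
4. ~<>(p3 | ~p1), 1   [~->-rule on 2]
5. ~(p3 | ~p1), 1   [~<>-rule on 4 via 1R1]
6. ~p3, 1   [~|-rule on 5]
7. p1, 1   [~|-rule on 5]
8. ~[]p3, 1   [->-rule on 3 (branches; this branch)]
9. ~p3, 2   [~[]-rule on 8: fresh world 2, 1R2]
10. ~(p3 | ~p1), 2   [~<>-rule on 4 via 1R2]
11. p1, 2   [~|-rule on 10]
Accessibility: 0R0, 0R1, 1R1, 1R2, 2R2
The negation has an open branch (countermodel exists).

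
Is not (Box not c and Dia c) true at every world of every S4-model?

Valid

Tableau for the negation Box not c and Dia c:
1. Box not c and Dia c, 0
2. Box not c, 0
3. Dia c, 0
4. not c, 0
5. c, 1
6. not c, 1
Accessibility: 0R0, 0R1, 1R1
Branch closes: c and not c both at 1.
All branches of the negation close; one closing branch shown above.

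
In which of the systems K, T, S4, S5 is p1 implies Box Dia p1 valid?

S5

S5-tableau for the negation not (p1 implies Box Dia p1):
1. not (p1 implies Box Dia p1), u
2. p1, u
3. not Box Dia p1, u
4. not Dia p1, v
5. not p1, u
Accessibility: uRu, uRv, vRu, vRv
Branch closes: p1 and not p1 both at u.
Every branch closes (one shown): valid in S5.
S4-tableau for the negation not (p1 implies Box Dia p1):
1. not (p1 implies Box Dia p1), u
2. p1, u
3. not Box Dia p1, u
4. not Dia p1, v
5. not p1, v
Accessibility: uRu, uRv, vRv
Complete open branch: countermodel on an S4-frame, so not valid in S4, nor in K, T (the same frame is also a K-frame and a T-frame).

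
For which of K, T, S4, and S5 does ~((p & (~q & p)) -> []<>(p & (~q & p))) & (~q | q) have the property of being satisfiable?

S4-tableau for the formula:
1. ~((p & (~q & p)) -> []<>(p & (~q & p))) & (~q | q), 0
2. ~((p & (~q & p)) -> []<>(p & (~q & p))), 0
3. ~q | q, 0
4. p & (~q & p), 0
5. ~[]<>(p & (~q & p)), 0
6. p, 0
7. ~q & p, 0
8. ~q, 0
9. ~<>(p & (~q & p)), 1
10. ~(p & (~q & p)), 1
11. ~(~q & p), 1
12. ~p, 1
Accessibility: 0R0, 0R1, 1R1
Complete open branch: satisfiable in S4, hence also in K, T (this S4-model is also a K-model and a T-model).
S5-tableau for the formula:
1. ~((p & (~q & p)) -> []<>(p & (~q & p))) & (~q | q), 0
2. ~((p & (~q & p)) -> []<>(p & (~q & p))), 0
3. ~q | q, 0
4. p & (~q & p), 0
5. ~[]<>(p & (~q & p)), 0
6. p, 0
7. ~q & p, 0
8. ~q, 0
9. ~<>(p & (~q & p)), 1
10. ~(p & (~q & p)), 0
11. ~(p & (~q & p)), 1
12. ~(~q & p), 0
13. ~(~q & p), 1
14. ~p, 0
Accessibility: 0R0, 0R1, 1R0, 1R1
Branch closes: p and ~p both at 0.
Every branch closes (one shown): unsatisfiable in S5.

K, T, S4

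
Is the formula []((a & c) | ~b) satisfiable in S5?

Satisfiable

1. []((a & c) | ~b), 0
2. (a & c) | ~b, 0
3. ~b, 0
Accessibility: 0R0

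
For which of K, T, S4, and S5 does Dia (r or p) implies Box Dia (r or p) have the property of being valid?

S5-tableau for the negation not (Dia (r or p) implies Box Dia (r or p)):
1. not (Dia (r or p) implies Box Dia (r or p)), u
2. Dia (r or p), u   [neg-implies-rule on 1]
3. not Box Dia (r or p), u   [neg-implies-rule on 1]
4. r or p, v   [Dia-rule on 2: fresh world v, uRv]
5. p, v   [or-rule on 4 (branches; this branch)]
6. not Dia (r or p), w   [neg-Box-rule on 3: fresh world w, uRw]
7. not (r or p), u   [neg-Dia-rule on 6 via wRu]
8. not r, u   [neg-or-rule on 7]
9. not p, u   [neg-or-rule on 7]
10. not (r or p), v   [neg-Dia-rule on 6 via wRv]
11. not r, v   [neg-or-rule on 10]
12. not p, v   [neg-or-rule on 10]
Accessibility: uRu, uRv, uRw, vRu, vRv, vRw, wRu, wRv, wRw
Branch closes: p and not p both at v.
Every branch closes (one shown): valid in S5.
S4-tableau for the negation not (Dia (r or p) implies Box Dia (r or p)):
1. not (Dia (r or p) implies Box Dia (r or p)), u
2. Dia (r or p), u   [neg-implies-rule on 1]
3. not Box Dia (r or p), u   [neg-implies-rule on 1]
4. r or p, v   [Dia-rule on 2: fresh world v, uRv]
5. p, v   [or-rule on 4 (branches; this branch)]
6. not Dia (r or p), w   [neg-Box-rule on 3: fresh world w, uRw]
7. not (r or p), w   [neg-Dia-rule on 6 via wRw]
8. not r, w   [neg-or-rule on 7]
9. not p, w   [neg-or-rule on 7]
Accessibility: uRu, uRv, uRw, vRv, wRw
Complete open branch: countermodel on an S4-frame, so not valid in S4, nor in K, T (the same frame is also a K-frame and a T-frame).

S5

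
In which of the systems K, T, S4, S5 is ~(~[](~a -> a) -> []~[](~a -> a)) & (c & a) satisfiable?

K, T, S4

S4-tableau for the formula:
1. ~(~[](~a -> a) -> []~[](~a -> a)) & (c & a), 0
2. ~(~[](~a -> a) -> []~[](~a -> a)), 0
3. c & a, 0
4. ~[](~a -> a), 0
5. ~[]~[](~a -> a), 0
6. c, 0
7. a, 0
8. ~(~a -> a), 1
9. ~a, 1
10. [](~a -> a), 2
11. ~a -> a, 2
12. a, 2
Accessibility: 0R0, 0R1, 0R2, 1R1, 2R2
Complete open branch: satisfiable in S4, hence also in K, T (this S4-model is also a K-model and a T-model).
S5-tableau for the formula:
1. ~(~[](~a -> a) -> []~[](~a -> a)) & (c & a), 0
2. ~(~[](~a -> a) -> []~[](~a -> a)), 0
3. c & a, 0
4. ~[](~a -> a), 0
5. ~[]~[](~a -> a), 0
6. c, 0
7. a, 0
8. ~(~a -> a), 1
9. ~a, 1
10. [](~a -> a), 2
11. ~a -> a, 0
12. ~a -> a, 1
13. ~a -> a, 2
14. a, 1
Accessibility: 0R0, 0R1, 0R2, 1R0, 1R1, 1R2, 2R0, 2R1, 2R2
Branch closes: a and ~a both at 1.
Every branch closes (one shown): unsatisfiable in S5.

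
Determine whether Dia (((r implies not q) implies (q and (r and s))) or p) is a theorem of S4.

Tableau for the negation not Dia (((r implies not q) implies (q and (r and s))) or p):
1. not Dia (((r implies not q) implies (q and (r and s))) or p), u
2. not (((r implies not q) implies (q and (r and s))) or p), u   [neg-Dia-rule on 1 via uRu]
3. not ((r implies not q) implies (q and (r and s))), u   [neg-or-rule on 2]
4. not p, u   [neg-or-rule on 2]
5. r implies not q, u   [neg-implies-rule on 3]
6. not (q and (r and s)), u   [neg-implies-rule on 3]
7. not q, u   [implies-rule on 5 (branches; this branch)]
8. not (r and s), u   [neg-and-rule on 6 (branches; this branch)]
9. not s, u   [neg-and-rule on 8 (branches; this branch)]
Accessibility: uRu
The negation has an open branch (countermodel exists).

No, not valid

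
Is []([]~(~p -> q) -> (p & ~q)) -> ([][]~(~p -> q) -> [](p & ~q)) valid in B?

Tableau for the negation ~([]([]~(~p -> q) -> (p & ~q)) -> ([][]~(~p -> q) -> [](p & ~q))):
1. ~([]([]~(~p -> q) -> (p & ~q)) -> ([][]~(~p -> q) -> [](p & ~q))), w0
2. []([]~(~p -> q) -> (p & ~q)), w0
3. ~([][]~(~p -> q) -> [](p & ~q)), w0
4. [][]~(~p -> q), w0
5. ~[](p & ~q), w0
6. []~(~p -> q) -> (p & ~q), w0
7. []~(~p -> q), w0
8. ~(~p -> q), w0
9. ~p, w0
10. ~q, w0
11. ~[]~(~p -> q), w0
12. ~(p & ~q), w1
13. []~(~p -> q) -> (p & ~q), w1
14. []~(~p -> q), w1
15. ~(~p -> q), w1
16. ~p, w1
17. ~q, w1
18. ~[]~(~p -> q), w1
19. ~p -> q, w2
20. []~(~p -> q) -> (p & ~q), w2
21. []~(~p -> q), w2
22. ~(~p -> q), w2
23. ~p, w2
24. ~q, w2
25. q, w2
Accessibility: w0Rw0, w0Rw1, w0Rw2, w1Rw0, w1Rw1, w2Rw0, w2Rw2
Branch closes: q and ~q both at w2.
Every branch of the negation's tableau closes; the branch above is one of them.

Yes, valid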